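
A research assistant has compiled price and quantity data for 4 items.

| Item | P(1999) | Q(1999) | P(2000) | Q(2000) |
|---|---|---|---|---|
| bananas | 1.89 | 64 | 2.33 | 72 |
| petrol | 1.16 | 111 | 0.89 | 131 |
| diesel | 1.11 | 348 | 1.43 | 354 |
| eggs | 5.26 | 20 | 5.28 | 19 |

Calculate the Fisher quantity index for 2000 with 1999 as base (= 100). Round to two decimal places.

Laspeyres component (base-period weights):
ΣP(1999)Q(2000) = 1.89×72 + 1.16×131 + 1.11×354 + 5.26×19 = 136.08 + 151.96 + 392.94 + 99.94 = 780.92
ΣP(1999)Q(1999) = 1.89×64 + 1.16×111 + 1.11×348 + 5.26×20 = 120.96 + 128.76 + 386.28 + 105.2 = 741.2
L = 780.92 / 741.2 × 100 = 105.3589
Paasche component (current-period weights):
ΣP(2000)Q(2000) = 2.33×72 + 0.89×131 + 1.43×354 + 5.28×19 = 167.76 + 116.59 + 506.22 + 100.32 = 890.89
ΣP(2000)Q(1999) = 2.33×64 + 0.89×111 + 1.43×348 + 5.28×20 = 149.12 + 98.79 + 497.64 + 105.6 = 851.15
P = 890.89 / 851.15 × 100 = 104.6690
Fisher = √(L × P) = √(105.3589 × 104.6690) = 105.0134

105.01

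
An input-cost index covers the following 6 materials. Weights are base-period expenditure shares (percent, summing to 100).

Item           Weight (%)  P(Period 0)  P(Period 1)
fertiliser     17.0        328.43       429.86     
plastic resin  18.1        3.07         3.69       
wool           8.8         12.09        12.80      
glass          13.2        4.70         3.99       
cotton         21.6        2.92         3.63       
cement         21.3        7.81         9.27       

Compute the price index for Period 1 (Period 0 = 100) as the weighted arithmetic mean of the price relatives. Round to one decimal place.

fertiliser: 17.0 × (429.86/328.43) = 17.0 × 1.308833 = 22.2502
plastic resin: 18.1 × (3.69/3.07) = 18.1 × 1.201954 = 21.7554
wool: 8.8 × (12.80/12.09) = 8.8 × 1.058726 = 9.3168
glass: 13.2 × (3.99/4.70) = 13.2 × 0.848936 = 11.2060
cotton: 21.6 × (3.63/2.92) = 21.6 × 1.243151 = 26.8521
cement: 21.3 × (9.27/7.81) = 21.3 × 1.186940 = 25.2818
Index = Σ wᵢ·(p₁ᵢ/p₀ᵢ) = 22.2502 + 21.7554 + 9.3168 + 11.2060 + 26.8521 + 25.2818 = 116.6622

116.7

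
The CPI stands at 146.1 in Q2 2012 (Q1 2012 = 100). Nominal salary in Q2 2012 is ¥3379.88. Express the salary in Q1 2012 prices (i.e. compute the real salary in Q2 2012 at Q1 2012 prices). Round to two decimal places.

2313.40

Real = Nominal ÷ (Index/100) = 3379.88 ÷ (146.1/100)
     = 3379.88 ÷ 1.461 = 2313.4018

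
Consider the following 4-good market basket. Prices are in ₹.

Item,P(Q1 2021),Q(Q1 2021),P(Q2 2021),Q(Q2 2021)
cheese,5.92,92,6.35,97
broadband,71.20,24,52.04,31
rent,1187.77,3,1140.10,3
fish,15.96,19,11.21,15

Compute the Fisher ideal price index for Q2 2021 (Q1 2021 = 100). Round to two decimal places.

Laspeyres component (base-period weights):
ΣP(Q2 2021)Q(Q1 2021) = 6.35×92 + 52.04×24 + 1140.10×3 + 11.21×19 = 584.2 + 1248.96 + 3420.3 + 212.99 = 5466.45
ΣP(Q1 2021)Q(Q1 2021) = 5.92×92 + 71.20×24 + 1187.77×3 + 15.96×19 = 544.64 + 1708.8 + 3563.31 + 303.24 = 6119.99
L = 5466.45 / 6119.99 × 100 = 89.3212
Paasche component (current-period weights):
ΣP(Q2 2021)Q(Q2 2021) = 6.35×97 + 52.04×31 + 1140.10×3 + 11.21×15 = 615.95 + 1613.24 + 3420.3 + 168.15 = 5817.64
ΣP(Q1 2021)Q(Q2 2021) = 5.92×97 + 71.20×31 + 1187.77×3 + 15.96×15 = 574.24 + 2207.2 + 3563.31 + 239.4 = 6584.15
P = 5817.64 / 6584.15 × 100 = 88.3583
Fisher = √(L × P) = √(89.3212 × 88.3583) = 88.8384

88.84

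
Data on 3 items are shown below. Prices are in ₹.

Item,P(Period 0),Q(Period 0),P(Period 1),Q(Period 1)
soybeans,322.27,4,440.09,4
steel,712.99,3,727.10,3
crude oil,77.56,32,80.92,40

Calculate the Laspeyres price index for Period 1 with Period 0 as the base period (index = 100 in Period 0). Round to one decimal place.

Laspeyres price index uses base-period quantities as weights.
ΣP(Period 1)·Q(Period 0) = 440.09×4 + 727.10×3 + 80.92×32 = 1760.36 + 2181.3 + 2589.44 = 6531.1
ΣP(Period 0)·Q(Period 0) = 322.27×4 + 712.99×3 + 77.56×32 = 1289.08 + 2138.97 + 2481.92 = 5909.97
Index = 6531.1 / 5909.97 × 100 = 110.5099

110.5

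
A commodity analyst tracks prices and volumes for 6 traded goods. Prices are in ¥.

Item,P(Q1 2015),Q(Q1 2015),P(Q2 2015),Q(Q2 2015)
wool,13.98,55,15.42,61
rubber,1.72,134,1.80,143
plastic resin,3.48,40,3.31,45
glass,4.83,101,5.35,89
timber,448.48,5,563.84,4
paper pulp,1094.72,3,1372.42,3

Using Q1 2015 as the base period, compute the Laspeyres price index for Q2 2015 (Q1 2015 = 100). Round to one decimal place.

121.6

Laspeyres price index uses base-period quantities as weights.
ΣP(Q2 2015)·Q(Q1 2015) = 15.42×55 + 1.80×134 + 3.31×40 + 5.35×101 + 563.84×5 + 1372.42×3 = 848.1 + 241.2 + 132.4 + 540.35 + 2819.2 + 4117.26 = 8698.51
ΣP(Q1 2015)·Q(Q1 2015) = 13.98×55 + 1.72×134 + 3.48×40 + 4.83×101 + 448.48×5 + 1094.72×3 = 768.9 + 230.48 + 139.2 + 487.83 + 2242.4 + 3284.16 = 7152.97
Index = 8698.51 / 7152.97 × 100 = 121.6070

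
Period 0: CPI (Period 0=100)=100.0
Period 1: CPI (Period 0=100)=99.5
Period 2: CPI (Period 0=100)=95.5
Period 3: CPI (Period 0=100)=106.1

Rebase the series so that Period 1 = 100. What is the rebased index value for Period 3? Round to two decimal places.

106.63

Rebased(Period 3) = 106.1 / 99.5 × 100 = 106.6332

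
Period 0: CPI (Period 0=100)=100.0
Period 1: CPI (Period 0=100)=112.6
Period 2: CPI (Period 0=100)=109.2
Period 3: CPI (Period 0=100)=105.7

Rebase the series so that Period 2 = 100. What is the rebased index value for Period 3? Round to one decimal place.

Rebased(Period 3) = 105.7 / 109.2 × 100 = 96.7949

96.8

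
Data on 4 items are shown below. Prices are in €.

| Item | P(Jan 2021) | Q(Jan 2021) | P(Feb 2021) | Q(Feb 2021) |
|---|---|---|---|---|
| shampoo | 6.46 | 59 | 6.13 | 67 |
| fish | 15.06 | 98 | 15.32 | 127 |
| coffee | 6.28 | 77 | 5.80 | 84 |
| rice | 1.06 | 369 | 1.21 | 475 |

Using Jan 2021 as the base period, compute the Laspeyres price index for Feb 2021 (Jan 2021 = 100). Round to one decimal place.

100.9

Laspeyres price index uses base-period quantities as weights.
ΣP(Feb 2021)·Q(Jan 2021) = 6.13×59 + 15.32×98 + 5.80×77 + 1.21×369 = 361.67 + 1501.36 + 446.6 + 446.49 = 2756.12
ΣP(Jan 2021)·Q(Jan 2021) = 6.46×59 + 15.06×98 + 6.28×77 + 1.06×369 = 381.14 + 1475.88 + 483.56 + 391.14 = 2731.72
Index = 2756.12 / 2731.72 × 100 = 100.8932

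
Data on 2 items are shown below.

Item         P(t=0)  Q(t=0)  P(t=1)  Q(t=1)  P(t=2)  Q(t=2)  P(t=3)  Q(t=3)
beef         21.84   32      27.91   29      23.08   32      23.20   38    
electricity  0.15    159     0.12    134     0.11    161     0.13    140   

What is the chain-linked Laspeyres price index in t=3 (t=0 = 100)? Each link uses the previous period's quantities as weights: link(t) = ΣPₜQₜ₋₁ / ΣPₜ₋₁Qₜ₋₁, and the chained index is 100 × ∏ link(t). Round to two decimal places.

Link t=0→t=1:
ΣP(t=1)Q(t=0) = 27.91×32 + 0.12×159 = 893.12 + 19.08 = 912.2
ΣP(t=0)Q(t=0) = 21.84×32 + 0.15×159 = 698.88 + 23.85 = 722.73
link = 912.2/722.73 = 1.262159
Link t=1→t=2:
ΣP(t=2)Q(t=1) = 23.08×29 + 0.11×134 = 669.32 + 14.74 = 684.06
ΣP(t=1)Q(t=1) = 27.91×29 + 0.12×134 = 809.39 + 16.08 = 825.47
link = 684.06/825.47 = 0.828692
Link t=2→t=3:
ΣP(t=3)Q(t=2) = 23.20×32 + 0.13×161 = 742.4 + 20.93 = 763.33
ΣP(t=2)Q(t=2) = 23.08×32 + 0.11×161 = 738.56 + 17.71 = 756.27
link = 763.33/756.27 = 1.009335
Chained index = 100 × 1.262159 × 0.828692 × 1.009335 = 105.5704

105.57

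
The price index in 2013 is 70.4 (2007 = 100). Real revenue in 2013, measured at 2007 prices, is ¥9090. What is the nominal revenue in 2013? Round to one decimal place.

6399.4

Nominal = Real × (Index/100) = 9090 × (70.4/100)
        = 9090 × 0.704 = 6399.3600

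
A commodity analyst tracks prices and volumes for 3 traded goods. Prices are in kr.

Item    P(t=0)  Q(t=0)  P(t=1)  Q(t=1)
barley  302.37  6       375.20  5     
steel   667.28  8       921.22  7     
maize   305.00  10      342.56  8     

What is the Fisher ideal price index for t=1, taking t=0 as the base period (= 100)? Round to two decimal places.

Laspeyres component (base-period weights):
ΣP(t=1)Q(t=0) = 375.20×6 + 921.22×8 + 342.56×10 = 2251.2 + 7369.76 + 3425.6 = 13046.56
ΣP(t=0)Q(t=0) = 302.37×6 + 667.28×8 + 305.00×10 = 1814.22 + 5338.24 + 3050 = 10202.46
L = 13046.56 / 10202.46 × 100 = 127.8766
Paasche component (current-period weights):
ΣP(t=1)Q(t=1) = 375.20×5 + 921.22×7 + 342.56×8 = 1876 + 6448.54 + 2740.48 = 11065.02
ΣP(t=0)Q(t=1) = 302.37×5 + 667.28×7 + 305.00×8 = 1511.85 + 4670.96 + 2440 = 8622.81
P = 11065.02 / 8622.81 × 100 = 128.3227
Fisher = √(L × P) = √(127.8766 × 128.3227) = 128.0994

128.10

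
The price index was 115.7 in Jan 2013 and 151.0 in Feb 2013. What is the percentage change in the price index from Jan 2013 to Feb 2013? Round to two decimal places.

30.51%

Change = (151.0 − 115.7) / 115.7 × 100
       = 35.3 / 115.7 × 100 = 30.5099%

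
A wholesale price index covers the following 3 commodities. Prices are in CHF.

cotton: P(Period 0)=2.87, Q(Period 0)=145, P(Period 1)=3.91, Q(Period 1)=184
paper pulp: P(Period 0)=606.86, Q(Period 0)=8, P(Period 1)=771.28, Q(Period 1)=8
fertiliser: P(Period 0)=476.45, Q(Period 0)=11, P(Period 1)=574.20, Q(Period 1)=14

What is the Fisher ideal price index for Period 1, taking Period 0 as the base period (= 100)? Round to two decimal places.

124.02

Laspeyres component (base-period weights):
ΣP(Period 1)Q(Period 0) = 3.91×145 + 771.28×8 + 574.20×11 = 566.95 + 6170.24 + 6316.2 = 13053.39
ΣP(Period 0)Q(Period 0) = 2.87×145 + 606.86×8 + 476.45×11 = 416.15 + 4854.88 + 5240.95 = 10511.98
L = 13053.39 / 10511.98 × 100 = 124.1763
Paasche component (current-period weights):
ΣP(Period 1)Q(Period 1) = 3.91×184 + 771.28×8 + 574.20×14 = 719.44 + 6170.24 + 8038.8 = 14928.48
ΣP(Period 0)Q(Period 1) = 2.87×184 + 606.86×8 + 476.45×14 = 528.08 + 4854.88 + 6670.3 = 12053.26
P = 14928.48 / 12053.26 × 100 = 123.8543
Fisher = √(L × P) = √(124.1763 × 123.8543) = 124.0152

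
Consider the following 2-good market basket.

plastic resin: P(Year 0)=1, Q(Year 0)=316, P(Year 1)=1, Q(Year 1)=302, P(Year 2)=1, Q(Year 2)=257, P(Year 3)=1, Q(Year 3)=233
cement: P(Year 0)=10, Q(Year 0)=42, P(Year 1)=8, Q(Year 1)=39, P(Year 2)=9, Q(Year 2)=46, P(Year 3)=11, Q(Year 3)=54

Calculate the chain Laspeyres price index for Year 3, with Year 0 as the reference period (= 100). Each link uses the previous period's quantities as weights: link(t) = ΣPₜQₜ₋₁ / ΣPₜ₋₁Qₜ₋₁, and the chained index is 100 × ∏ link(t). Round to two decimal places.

Link Year 0→Year 1:
ΣP(Year 1)Q(Year 0) = 1×316 + 8×42 = 316 + 336 = 652
ΣP(Year 0)Q(Year 0) = 1×316 + 10×42 = 316 + 420 = 736
link = 652/736 = 0.885870
Link Year 1→Year 2:
ΣP(Year 2)Q(Year 1) = 1×302 + 9×39 = 302 + 351 = 653
ΣP(Year 1)Q(Year 1) = 1×302 + 8×39 = 302 + 312 = 614
link = 653/614 = 1.063518
Link Year 2→Year 3:
ΣP(Year 3)Q(Year 2) = 1×257 + 11×46 = 257 + 506 = 763
ΣP(Year 2)Q(Year 2) = 1×257 + 9×46 = 257 + 414 = 671
link = 763/671 = 1.137109
Chained index = 100 × 0.885870 × 1.063518 × 1.137109 = 107.1314

107.13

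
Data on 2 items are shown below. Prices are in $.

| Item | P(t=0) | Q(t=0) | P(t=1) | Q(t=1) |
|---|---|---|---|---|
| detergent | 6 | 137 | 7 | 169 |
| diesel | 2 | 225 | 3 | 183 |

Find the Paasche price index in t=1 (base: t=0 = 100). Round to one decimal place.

125.5

Paasche price index uses current-period quantities as weights.
ΣP(t=1)·Q(t=1) = 7×169 + 3×183 = 1183 + 549 = 1732
ΣP(t=0)·Q(t=1) = 6×169 + 2×183 = 1014 + 366 = 1380
Index = 1732 / 1380 × 100 = 125.5072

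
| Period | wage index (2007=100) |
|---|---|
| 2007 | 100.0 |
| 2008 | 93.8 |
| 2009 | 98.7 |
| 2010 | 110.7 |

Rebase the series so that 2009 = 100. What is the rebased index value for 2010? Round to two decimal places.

Rebased(2010) = 110.7 / 98.7 × 100 = 112.1581

112.16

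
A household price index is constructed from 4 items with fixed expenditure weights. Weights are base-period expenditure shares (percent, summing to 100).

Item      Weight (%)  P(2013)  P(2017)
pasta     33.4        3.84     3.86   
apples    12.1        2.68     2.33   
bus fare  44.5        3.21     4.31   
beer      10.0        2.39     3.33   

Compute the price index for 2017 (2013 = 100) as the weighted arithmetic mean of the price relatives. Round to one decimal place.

117.8

pasta: 33.4 × (3.86/3.84) = 33.4 × 1.005208 = 33.5740
apples: 12.1 × (2.33/2.68) = 12.1 × 0.869403 = 10.5198
bus fare: 44.5 × (4.31/3.21) = 44.5 × 1.342679 = 59.7492
beer: 10.0 × (3.33/2.39) = 10.0 × 1.393305 = 13.9331
Index = Σ wᵢ·(p₁ᵢ/p₀ᵢ) = 33.5740 + 10.5198 + 59.7492 + 13.9331 = 117.7760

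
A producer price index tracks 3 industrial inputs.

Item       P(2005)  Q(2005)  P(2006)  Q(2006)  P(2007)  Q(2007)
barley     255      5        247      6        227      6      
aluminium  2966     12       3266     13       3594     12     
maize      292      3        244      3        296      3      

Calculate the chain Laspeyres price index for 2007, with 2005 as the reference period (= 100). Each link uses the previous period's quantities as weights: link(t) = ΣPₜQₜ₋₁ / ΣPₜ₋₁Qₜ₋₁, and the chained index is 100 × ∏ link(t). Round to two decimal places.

Link 2005→2006:
ΣP(2006)Q(2005) = 247×5 + 3266×12 + 244×3 = 1235 + 39192 + 732 = 41159
ΣP(2005)Q(2005) = 255×5 + 2966×12 + 292×3 = 1275 + 35592 + 876 = 37743
link = 41159/37743 = 1.090507
Link 2006→2007:
ΣP(2007)Q(2006) = 227×6 + 3594×13 + 296×3 = 1362 + 46722 + 888 = 48972
ΣP(2006)Q(2006) = 247×6 + 3266×13 + 244×3 = 1482 + 42458 + 732 = 44672
link = 48972/44672 = 1.096257
Chained index = 100 × 1.090507 × 1.096257 = 119.5476

119.55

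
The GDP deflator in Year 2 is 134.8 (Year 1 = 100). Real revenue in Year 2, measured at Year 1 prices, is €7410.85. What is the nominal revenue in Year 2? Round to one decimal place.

Nominal = Real × (Index/100) = 7410.85 × (134.8/100)
        = 7410.85 × 1.348 = 9989.8258

9989.8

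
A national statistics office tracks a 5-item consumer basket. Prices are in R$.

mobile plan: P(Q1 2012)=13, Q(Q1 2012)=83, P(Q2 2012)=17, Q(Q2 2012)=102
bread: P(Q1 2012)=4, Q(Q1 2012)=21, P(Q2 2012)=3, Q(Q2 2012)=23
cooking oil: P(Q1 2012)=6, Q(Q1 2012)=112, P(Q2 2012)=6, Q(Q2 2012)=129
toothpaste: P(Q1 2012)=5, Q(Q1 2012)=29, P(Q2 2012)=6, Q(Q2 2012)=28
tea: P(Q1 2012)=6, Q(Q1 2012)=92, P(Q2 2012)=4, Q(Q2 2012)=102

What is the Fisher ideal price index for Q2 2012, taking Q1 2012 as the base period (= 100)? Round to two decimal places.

106.63

Laspeyres component (base-period weights):
ΣP(Q2 2012)Q(Q1 2012) = 17×83 + 3×21 + 6×112 + 6×29 + 4×92 = 1411 + 63 + 672 + 174 + 368 = 2688
ΣP(Q1 2012)Q(Q1 2012) = 13×83 + 4×21 + 6×112 + 5×29 + 6×92 = 1079 + 84 + 672 + 145 + 552 = 2532
L = 2688 / 2532 × 100 = 106.1611
Paasche component (current-period weights):
ΣP(Q2 2012)Q(Q2 2012) = 17×102 + 3×23 + 6×129 + 6×28 + 4×102 = 1734 + 69 + 774 + 168 + 408 = 3153
ΣP(Q1 2012)Q(Q2 2012) = 13×102 + 4×23 + 6×129 + 5×28 + 6×102 = 1326 + 92 + 774 + 140 + 612 = 2944
P = 3153 / 2944 × 100 = 107.0992
Fisher = √(L × P) = √(106.1611 × 107.0992) = 106.6291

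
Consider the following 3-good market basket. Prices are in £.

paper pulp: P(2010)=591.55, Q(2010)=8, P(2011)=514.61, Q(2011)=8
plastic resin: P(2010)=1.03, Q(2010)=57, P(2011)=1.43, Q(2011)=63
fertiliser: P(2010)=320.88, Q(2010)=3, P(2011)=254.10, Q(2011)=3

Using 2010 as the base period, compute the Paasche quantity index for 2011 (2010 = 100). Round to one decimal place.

100.2

Paasche quantity index uses current-period prices as weights.
ΣP(2011)·Q(2011) = 514.61×8 + 1.43×63 + 254.10×3 = 4116.88 + 90.09 + 762.3 = 4969.27
ΣP(2011)·Q(2010) = 514.61×8 + 1.43×57 + 254.10×3 = 4116.88 + 81.51 + 762.3 = 4960.69
Index = 4969.27 / 4960.69 × 100 = 100.1730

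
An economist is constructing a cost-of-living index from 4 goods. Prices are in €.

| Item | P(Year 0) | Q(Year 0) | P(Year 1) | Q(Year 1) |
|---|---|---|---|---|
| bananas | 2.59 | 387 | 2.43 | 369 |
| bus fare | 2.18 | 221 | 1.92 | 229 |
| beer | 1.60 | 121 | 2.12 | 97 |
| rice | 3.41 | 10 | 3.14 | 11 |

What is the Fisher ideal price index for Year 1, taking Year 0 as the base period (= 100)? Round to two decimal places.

96.11

Laspeyres component (base-period weights):
ΣP(Year 1)Q(Year 0) = 2.43×387 + 1.92×221 + 2.12×121 + 3.14×10 = 940.41 + 424.32 + 256.52 + 31.4 = 1652.65
ΣP(Year 0)Q(Year 0) = 2.59×387 + 2.18×221 + 1.60×121 + 3.41×10 = 1002.33 + 481.78 + 193.6 + 34.1 = 1711.81
L = 1652.65 / 1711.81 × 100 = 96.5440
Paasche component (current-period weights):
ΣP(Year 1)Q(Year 1) = 2.43×369 + 1.92×229 + 2.12×97 + 3.14×11 = 896.67 + 439.68 + 205.64 + 34.54 = 1576.53
ΣP(Year 0)Q(Year 1) = 2.59×369 + 2.18×229 + 1.60×97 + 3.41×11 = 955.71 + 499.22 + 155.2 + 37.51 = 1647.64
P = 1576.53 / 1647.64 × 100 = 95.6841
Fisher = √(L × P) = √(96.5440 × 95.6841) = 96.1131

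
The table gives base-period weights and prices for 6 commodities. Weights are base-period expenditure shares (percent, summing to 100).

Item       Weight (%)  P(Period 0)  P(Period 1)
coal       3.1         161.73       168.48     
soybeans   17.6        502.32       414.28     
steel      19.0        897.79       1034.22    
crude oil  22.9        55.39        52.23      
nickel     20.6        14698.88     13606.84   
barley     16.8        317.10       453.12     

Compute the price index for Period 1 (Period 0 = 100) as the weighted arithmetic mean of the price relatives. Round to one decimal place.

coal: 3.1 × (168.48/161.73) = 3.1 × 1.041736 = 3.2294
soybeans: 17.6 × (414.28/502.32) = 17.6 × 0.824733 = 14.5153
steel: 19.0 × (1034.22/897.79) = 19.0 × 1.151962 = 21.8873
crude oil: 22.9 × (52.23/55.39) = 22.9 × 0.942950 = 21.5936
nickel: 20.6 × (13606.84/14698.88) = 20.6 × 0.925706 = 19.0695
barley: 16.8 × (453.12/317.10) = 16.8 × 1.428950 = 24.0064
Index = Σ wᵢ·(p₁ᵢ/p₀ᵢ) = 3.2294 + 14.5153 + 21.8873 + 21.5936 + 19.0695 + 24.0064 = 104.3014

104.3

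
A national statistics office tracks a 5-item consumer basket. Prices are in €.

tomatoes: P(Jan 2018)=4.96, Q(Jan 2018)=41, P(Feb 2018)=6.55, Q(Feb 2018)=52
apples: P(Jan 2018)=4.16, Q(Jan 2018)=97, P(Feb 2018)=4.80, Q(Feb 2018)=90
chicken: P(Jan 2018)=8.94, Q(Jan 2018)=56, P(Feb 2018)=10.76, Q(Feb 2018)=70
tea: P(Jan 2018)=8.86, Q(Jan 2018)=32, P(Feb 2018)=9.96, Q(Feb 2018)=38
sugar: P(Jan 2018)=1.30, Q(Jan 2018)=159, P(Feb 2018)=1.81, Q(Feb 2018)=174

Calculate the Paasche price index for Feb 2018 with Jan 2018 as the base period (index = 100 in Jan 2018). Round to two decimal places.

Paasche price index uses current-period quantities as weights.
ΣP(Feb 2018)·Q(Feb 2018) = 6.55×52 + 4.80×90 + 10.76×70 + 9.96×38 + 1.81×174 = 340.6 + 432 + 753.2 + 378.48 + 314.94 = 2219.22
ΣP(Jan 2018)·Q(Feb 2018) = 4.96×52 + 4.16×90 + 8.94×70 + 8.86×38 + 1.30×174 = 257.92 + 374.4 + 625.8 + 336.68 + 226.2 = 1821
Index = 2219.22 / 1821 × 100 = 121.8682

121.87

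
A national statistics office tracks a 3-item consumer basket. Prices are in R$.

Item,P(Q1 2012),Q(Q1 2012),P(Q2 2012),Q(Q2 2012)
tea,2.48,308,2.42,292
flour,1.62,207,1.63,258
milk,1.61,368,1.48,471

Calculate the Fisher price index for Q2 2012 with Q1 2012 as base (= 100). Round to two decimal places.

Laspeyres component (base-period weights):
ΣP(Q2 2012)Q(Q1 2012) = 2.42×308 + 1.63×207 + 1.48×368 = 745.36 + 337.41 + 544.64 = 1627.41
ΣP(Q1 2012)Q(Q1 2012) = 2.48×308 + 1.62×207 + 1.61×368 = 763.84 + 335.34 + 592.48 = 1691.66
L = 1627.41 / 1691.66 × 100 = 96.2020
Paasche component (current-period weights):
ΣP(Q2 2012)Q(Q2 2012) = 2.42×292 + 1.63×258 + 1.48×471 = 706.64 + 420.54 + 697.08 = 1824.26
ΣP(Q1 2012)Q(Q2 2012) = 2.48×292 + 1.62×258 + 1.61×471 = 724.16 + 417.96 + 758.31 = 1900.43
P = 1824.26 / 1900.43 × 100 = 95.9920
Fisher = √(L × P) = √(96.2020 × 95.9920) = 96.0969

96.10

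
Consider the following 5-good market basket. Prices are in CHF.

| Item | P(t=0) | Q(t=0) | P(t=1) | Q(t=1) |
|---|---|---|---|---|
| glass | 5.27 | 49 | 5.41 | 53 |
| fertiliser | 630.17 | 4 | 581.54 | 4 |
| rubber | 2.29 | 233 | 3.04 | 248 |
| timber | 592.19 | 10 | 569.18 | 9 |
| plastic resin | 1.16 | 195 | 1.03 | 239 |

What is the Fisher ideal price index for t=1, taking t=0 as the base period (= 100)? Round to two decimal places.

97.25

Laspeyres component (base-period weights):
ΣP(t=1)Q(t=0) = 5.41×49 + 581.54×4 + 3.04×233 + 569.18×10 + 1.03×195 = 265.09 + 2326.16 + 708.32 + 5691.8 + 200.85 = 9192.22
ΣP(t=0)Q(t=0) = 5.27×49 + 630.17×4 + 2.29×233 + 592.19×10 + 1.16×195 = 258.23 + 2520.68 + 533.57 + 5921.9 + 226.2 = 9460.58
L = 9192.22 / 9460.58 × 100 = 97.1634
Paasche component (current-period weights):
ΣP(t=1)Q(t=1) = 5.41×53 + 581.54×4 + 3.04×248 + 569.18×9 + 1.03×239 = 286.73 + 2326.16 + 753.92 + 5122.62 + 246.17 = 8735.6
ΣP(t=0)Q(t=1) = 5.27×53 + 630.17×4 + 2.29×248 + 592.19×9 + 1.16×239 = 279.31 + 2520.68 + 567.92 + 5329.71 + 277.24 = 8974.86
P = 8735.6 / 8974.86 × 100 = 97.3341
Fisher = √(L × P) = √(97.1634 × 97.3341) = 97.2487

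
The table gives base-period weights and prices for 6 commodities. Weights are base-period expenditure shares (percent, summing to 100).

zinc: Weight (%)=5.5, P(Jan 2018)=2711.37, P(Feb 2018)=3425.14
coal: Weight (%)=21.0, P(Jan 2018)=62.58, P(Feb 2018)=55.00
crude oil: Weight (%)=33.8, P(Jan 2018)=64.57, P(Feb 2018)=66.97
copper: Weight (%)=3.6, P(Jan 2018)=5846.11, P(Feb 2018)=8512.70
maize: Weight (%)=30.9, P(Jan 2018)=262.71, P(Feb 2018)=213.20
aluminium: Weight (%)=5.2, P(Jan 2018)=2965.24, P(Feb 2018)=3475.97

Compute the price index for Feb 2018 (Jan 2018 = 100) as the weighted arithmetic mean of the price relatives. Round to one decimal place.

96.9

zinc: 5.5 × (3425.14/2711.37) = 5.5 × 1.263251 = 6.9479
coal: 21.0 × (55.00/62.58) = 21.0 × 0.878875 = 18.4564
crude oil: 33.8 × (66.97/64.57) = 33.8 × 1.037169 = 35.0563
copper: 3.6 × (8512.70/5846.11) = 3.6 × 1.456131 = 5.2421
maize: 30.9 × (213.20/262.71) = 30.9 × 0.811541 = 25.0766
aluminium: 5.2 × (3475.97/2965.24) = 5.2 × 1.172239 = 6.0956
Index = Σ wᵢ·(p₁ᵢ/p₀ᵢ) = 6.9479 + 18.4564 + 35.0563 + 5.2421 + 25.0766 + 6.0956 = 96.8749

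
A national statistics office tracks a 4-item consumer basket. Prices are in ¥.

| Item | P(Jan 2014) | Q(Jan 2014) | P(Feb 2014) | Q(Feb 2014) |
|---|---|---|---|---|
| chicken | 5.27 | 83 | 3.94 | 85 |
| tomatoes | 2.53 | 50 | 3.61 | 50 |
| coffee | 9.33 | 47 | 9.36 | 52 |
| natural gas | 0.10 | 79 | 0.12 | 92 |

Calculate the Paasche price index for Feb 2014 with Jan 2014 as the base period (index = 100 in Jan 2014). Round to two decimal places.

94.79

Paasche price index uses current-period quantities as weights.
ΣP(Feb 2014)·Q(Feb 2014) = 3.94×85 + 3.61×50 + 9.36×52 + 0.12×92 = 334.9 + 180.5 + 486.72 + 11.04 = 1013.16
ΣP(Jan 2014)·Q(Feb 2014) = 5.27×85 + 2.53×50 + 9.33×52 + 0.10×92 = 447.95 + 126.5 + 485.16 + 9.2 = 1068.81
Index = 1013.16 / 1068.81 × 100 = 94.7933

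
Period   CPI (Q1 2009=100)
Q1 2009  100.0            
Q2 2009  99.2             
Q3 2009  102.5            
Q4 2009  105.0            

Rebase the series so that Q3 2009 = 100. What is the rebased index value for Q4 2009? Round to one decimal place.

102.4

Rebased(Q4 2009) = 105.0 / 102.5 × 100 = 102.4390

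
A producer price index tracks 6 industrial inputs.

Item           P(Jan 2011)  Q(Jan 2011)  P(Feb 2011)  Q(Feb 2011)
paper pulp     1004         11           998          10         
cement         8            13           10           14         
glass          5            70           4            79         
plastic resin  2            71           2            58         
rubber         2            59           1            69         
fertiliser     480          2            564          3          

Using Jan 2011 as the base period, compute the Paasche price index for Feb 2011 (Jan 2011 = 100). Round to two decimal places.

Paasche price index uses current-period quantities as weights.
ΣP(Feb 2011)·Q(Feb 2011) = 998×10 + 10×14 + 4×79 + 2×58 + 1×69 + 564×3 = 9980 + 140 + 316 + 116 + 69 + 1692 = 12313
ΣP(Jan 2011)·Q(Feb 2011) = 1004×10 + 8×14 + 5×79 + 2×58 + 2×69 + 480×3 = 10040 + 112 + 395 + 116 + 138 + 1440 = 12241
Index = 12313 / 12241 × 100 = 100.5882

100.59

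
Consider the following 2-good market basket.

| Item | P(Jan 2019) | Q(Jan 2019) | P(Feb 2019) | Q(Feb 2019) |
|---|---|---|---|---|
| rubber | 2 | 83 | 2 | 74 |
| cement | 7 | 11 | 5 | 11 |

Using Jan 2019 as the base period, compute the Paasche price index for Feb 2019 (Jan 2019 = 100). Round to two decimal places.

Paasche price index uses current-period quantities as weights.
ΣP(Feb 2019)·Q(Feb 2019) = 2×74 + 5×11 = 148 + 55 = 203
ΣP(Jan 2019)·Q(Feb 2019) = 2×74 + 7×11 = 148 + 77 = 225
Index = 203 / 225 × 100 = 90.2222

90.22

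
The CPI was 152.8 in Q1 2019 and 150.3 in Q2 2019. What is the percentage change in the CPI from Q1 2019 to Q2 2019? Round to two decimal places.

Change = (150.3 − 152.8) / 152.8 × 100
       = -2.5 / 152.8 × 100 = -1.6361%

-1.64%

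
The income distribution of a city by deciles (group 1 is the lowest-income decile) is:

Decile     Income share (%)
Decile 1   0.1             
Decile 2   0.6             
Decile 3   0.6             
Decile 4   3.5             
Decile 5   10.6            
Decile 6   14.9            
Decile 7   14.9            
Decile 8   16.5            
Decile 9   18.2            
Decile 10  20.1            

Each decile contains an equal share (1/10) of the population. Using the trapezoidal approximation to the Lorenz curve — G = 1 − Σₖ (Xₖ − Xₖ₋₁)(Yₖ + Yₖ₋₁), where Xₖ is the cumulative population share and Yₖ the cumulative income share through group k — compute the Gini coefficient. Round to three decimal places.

0.421

Cumulative income shares Yₖ: 0.0010, 0.0070, 0.0130, 0.0480, 0.1540, 0.3030, 0.4520, 0.6170, 0.7990, 1.0000
Σ (Xₖ−Xₖ₋₁)(Yₖ+Yₖ₋₁) = (1/10)(0.0010+0.0000) + (1/10)(0.0070+0.0010) + (1/10)(0.0130+0.0070) + (1/10)(0.0480+0.0130) + (1/10)(0.1540+0.0480) + (1/10)(0.3030+0.1540) + (1/10)(0.4520+0.3030) + (1/10)(0.6170+0.4520) + (1/10)(0.7990+0.6170) + (1/10)(1.0000+0.7990)
  = 0.0001 + 0.0008 + 0.0020 + 0.0061 + 0.0202 + 0.0457 + 0.0755 + 0.1069 + 0.1416 + 0.1799 = 0.5788
G = 1 − 0.5788 = 0.4212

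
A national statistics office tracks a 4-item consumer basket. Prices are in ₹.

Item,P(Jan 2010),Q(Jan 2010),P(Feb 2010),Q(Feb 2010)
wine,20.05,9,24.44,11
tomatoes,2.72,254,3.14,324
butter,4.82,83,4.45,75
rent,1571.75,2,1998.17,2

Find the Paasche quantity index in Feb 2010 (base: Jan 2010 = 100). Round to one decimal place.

104.3

Paasche quantity index uses current-period prices as weights.
ΣP(Feb 2010)·Q(Feb 2010) = 24.44×11 + 3.14×324 + 4.45×75 + 1998.17×2 = 268.84 + 1017.36 + 333.75 + 3996.34 = 5616.29
ΣP(Feb 2010)·Q(Jan 2010) = 24.44×9 + 3.14×254 + 4.45×83 + 1998.17×2 = 219.96 + 797.56 + 369.35 + 3996.34 = 5383.21
Index = 5616.29 / 5383.21 × 100 = 104.3298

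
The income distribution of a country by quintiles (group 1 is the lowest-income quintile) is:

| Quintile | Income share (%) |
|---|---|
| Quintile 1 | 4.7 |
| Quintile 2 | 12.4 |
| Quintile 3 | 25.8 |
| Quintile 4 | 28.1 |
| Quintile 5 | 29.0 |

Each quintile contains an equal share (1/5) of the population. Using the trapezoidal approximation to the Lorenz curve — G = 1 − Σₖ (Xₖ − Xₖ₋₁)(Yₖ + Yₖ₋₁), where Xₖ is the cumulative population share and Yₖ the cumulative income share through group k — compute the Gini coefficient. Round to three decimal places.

0.257

Cumulative income shares Yₖ: 0.0470, 0.1710, 0.4290, 0.7100, 1.0000
Σ (Xₖ−Xₖ₋₁)(Yₖ+Yₖ₋₁) = (1/5)(0.0470+0.0000) + (1/5)(0.1710+0.0470) + (1/5)(0.4290+0.1710) + (1/5)(0.7100+0.4290) + (1/5)(1.0000+0.7100)
  = 0.0094 + 0.0436 + 0.1200 + 0.2278 + 0.3420 = 0.7428
G = 1 − 0.7428 = 0.2572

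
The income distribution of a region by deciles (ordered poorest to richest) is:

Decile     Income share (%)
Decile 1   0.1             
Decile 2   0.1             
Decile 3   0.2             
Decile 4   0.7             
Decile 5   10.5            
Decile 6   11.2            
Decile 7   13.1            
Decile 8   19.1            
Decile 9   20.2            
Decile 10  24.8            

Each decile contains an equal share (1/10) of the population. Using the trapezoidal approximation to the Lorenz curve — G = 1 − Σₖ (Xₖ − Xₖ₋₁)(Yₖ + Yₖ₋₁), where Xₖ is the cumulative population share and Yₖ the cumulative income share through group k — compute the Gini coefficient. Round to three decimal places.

Cumulative income shares Yₖ: 0.0010, 0.0020, 0.0040, 0.0110, 0.1160, 0.2280, 0.3590, 0.5500, 0.7520, 1.0000
Σ (Xₖ−Xₖ₋₁)(Yₖ+Yₖ₋₁) = (1/10)(0.0010+0.0000) + (1/10)(0.0020+0.0010) + (1/10)(0.0040+0.0020) + (1/10)(0.0110+0.0040) + (1/10)(0.1160+0.0110) + (1/10)(0.2280+0.1160) + (1/10)(0.3590+0.2280) + (1/10)(0.5500+0.3590) + (1/10)(0.7520+0.5500) + (1/10)(1.0000+0.7520)
  = 0.0001 + 0.0003 + 0.0006 + 0.0015 + 0.0127 + 0.0344 + 0.0587 + 0.0909 + 0.1302 + 0.1752 = 0.5046
G = 1 − 0.5046 = 0.4954

0.495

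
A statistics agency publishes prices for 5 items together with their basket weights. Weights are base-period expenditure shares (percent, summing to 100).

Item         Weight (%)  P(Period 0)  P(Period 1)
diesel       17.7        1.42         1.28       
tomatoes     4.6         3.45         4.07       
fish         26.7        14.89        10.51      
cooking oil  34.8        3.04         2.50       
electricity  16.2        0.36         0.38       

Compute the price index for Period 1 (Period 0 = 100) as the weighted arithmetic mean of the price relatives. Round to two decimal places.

85.95

diesel: 17.7 × (1.28/1.42) = 17.7 × 0.901408 = 15.9549
tomatoes: 4.6 × (4.07/3.45) = 4.6 × 1.179710 = 5.4267
fish: 26.7 × (10.51/14.89) = 26.7 × 0.705843 = 18.8460
cooking oil: 34.8 × (2.50/3.04) = 34.8 × 0.822368 = 28.6184
electricity: 16.2 × (0.38/0.36) = 16.2 × 1.055556 = 17.1000
Index = Σ wᵢ·(p₁ᵢ/p₀ᵢ) = 15.9549 + 5.4267 + 18.8460 + 28.6184 + 17.1000 = 85.9460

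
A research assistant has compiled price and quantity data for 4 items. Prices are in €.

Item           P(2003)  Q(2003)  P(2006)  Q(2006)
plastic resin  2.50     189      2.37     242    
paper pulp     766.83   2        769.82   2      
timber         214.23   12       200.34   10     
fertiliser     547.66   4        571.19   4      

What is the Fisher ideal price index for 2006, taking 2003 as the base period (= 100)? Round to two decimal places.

98.78

Laspeyres component (base-period weights):
ΣP(2006)Q(2003) = 2.37×189 + 769.82×2 + 200.34×12 + 571.19×4 = 447.93 + 1539.64 + 2404.08 + 2284.76 = 6676.41
ΣP(2003)Q(2003) = 2.50×189 + 766.83×2 + 214.23×12 + 547.66×4 = 472.5 + 1533.66 + 2570.76 + 2190.64 = 6767.56
L = 6676.41 / 6767.56 × 100 = 98.6531
Paasche component (current-period weights):
ΣP(2006)Q(2006) = 2.37×242 + 769.82×2 + 200.34×10 + 571.19×4 = 573.54 + 1539.64 + 2003.4 + 2284.76 = 6401.34
ΣP(2003)Q(2006) = 2.50×242 + 766.83×2 + 214.23×10 + 547.66×4 = 605 + 1533.66 + 2142.3 + 2190.64 = 6471.6
P = 6401.34 / 6471.6 × 100 = 98.9143
Fisher = √(L × P) = √(98.6531 × 98.9143) = 98.7836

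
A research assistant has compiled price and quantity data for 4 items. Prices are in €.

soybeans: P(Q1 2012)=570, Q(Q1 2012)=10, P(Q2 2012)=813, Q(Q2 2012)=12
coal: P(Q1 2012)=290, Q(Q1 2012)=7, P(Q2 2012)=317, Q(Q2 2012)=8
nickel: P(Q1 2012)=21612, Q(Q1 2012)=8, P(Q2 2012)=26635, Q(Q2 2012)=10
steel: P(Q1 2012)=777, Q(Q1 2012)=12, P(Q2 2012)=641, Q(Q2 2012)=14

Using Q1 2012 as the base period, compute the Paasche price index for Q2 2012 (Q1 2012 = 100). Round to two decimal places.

121.79

Paasche price index uses current-period quantities as weights.
ΣP(Q2 2012)·Q(Q2 2012) = 813×12 + 317×8 + 26635×10 + 641×14 = 9756 + 2536 + 266350 + 8974 = 287616
ΣP(Q1 2012)·Q(Q2 2012) = 570×12 + 290×8 + 21612×10 + 777×14 = 6840 + 2320 + 216120 + 10878 = 236158
Index = 287616 / 236158 × 100 = 121.7896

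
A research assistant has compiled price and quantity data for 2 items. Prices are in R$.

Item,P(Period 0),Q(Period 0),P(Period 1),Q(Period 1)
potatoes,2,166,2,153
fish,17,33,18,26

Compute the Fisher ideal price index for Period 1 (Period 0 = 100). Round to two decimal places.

Laspeyres component (base-period weights):
ΣP(Period 1)Q(Period 0) = 2×166 + 18×33 = 332 + 594 = 926
ΣP(Period 0)Q(Period 0) = 2×166 + 17×33 = 332 + 561 = 893
L = 926 / 893 × 100 = 103.6954
Paasche component (current-period weights):
ΣP(Period 1)Q(Period 1) = 2×153 + 18×26 = 306 + 468 = 774
ΣP(Period 0)Q(Period 1) = 2×153 + 17×26 = 306 + 442 = 748
P = 774 / 748 × 100 = 103.4759
Fisher = √(L × P) = √(103.6954 × 103.4759) = 103.5856

103.59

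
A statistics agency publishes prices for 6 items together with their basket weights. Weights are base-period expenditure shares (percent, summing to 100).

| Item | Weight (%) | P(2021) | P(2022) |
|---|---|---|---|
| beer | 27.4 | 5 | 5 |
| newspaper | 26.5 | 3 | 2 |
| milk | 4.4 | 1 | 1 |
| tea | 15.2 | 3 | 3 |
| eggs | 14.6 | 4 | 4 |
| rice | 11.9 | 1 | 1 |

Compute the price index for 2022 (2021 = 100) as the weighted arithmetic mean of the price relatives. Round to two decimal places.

91.17

beer: 27.4 × (5/5) = 27.4 × 1.000000 = 27.4000
newspaper: 26.5 × (2/3) = 26.5 × 0.666667 = 17.6667
milk: 4.4 × (1/1) = 4.4 × 1.000000 = 4.4000
tea: 15.2 × (3/3) = 15.2 × 1.000000 = 15.2000
eggs: 14.6 × (4/4) = 14.6 × 1.000000 = 14.6000
rice: 11.9 × (1/1) = 11.9 × 1.000000 = 11.9000
Index = Σ wᵢ·(p₁ᵢ/p₀ᵢ) = 27.4000 + 17.6667 + 4.4000 + 15.2000 + 14.6000 + 11.9000 = 91.1667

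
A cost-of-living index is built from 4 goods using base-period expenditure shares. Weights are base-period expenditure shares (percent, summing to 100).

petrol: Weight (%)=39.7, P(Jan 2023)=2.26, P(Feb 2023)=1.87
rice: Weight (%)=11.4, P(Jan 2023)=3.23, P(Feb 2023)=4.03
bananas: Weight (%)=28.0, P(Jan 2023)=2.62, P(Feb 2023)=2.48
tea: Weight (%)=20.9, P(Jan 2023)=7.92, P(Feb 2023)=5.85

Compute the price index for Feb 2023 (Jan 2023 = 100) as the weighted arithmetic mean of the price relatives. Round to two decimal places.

petrol: 39.7 × (1.87/2.26) = 39.7 × 0.827434 = 32.8491
rice: 11.4 × (4.03/3.23) = 11.4 × 1.247678 = 14.2235
bananas: 28.0 × (2.48/2.62) = 28.0 × 0.946565 = 26.5038
tea: 20.9 × (5.85/7.92) = 20.9 × 0.738636 = 15.4375
Index = Σ wᵢ·(p₁ᵢ/p₀ᵢ) = 32.8491 + 14.2235 + 26.5038 + 15.4375 = 89.0140

89.01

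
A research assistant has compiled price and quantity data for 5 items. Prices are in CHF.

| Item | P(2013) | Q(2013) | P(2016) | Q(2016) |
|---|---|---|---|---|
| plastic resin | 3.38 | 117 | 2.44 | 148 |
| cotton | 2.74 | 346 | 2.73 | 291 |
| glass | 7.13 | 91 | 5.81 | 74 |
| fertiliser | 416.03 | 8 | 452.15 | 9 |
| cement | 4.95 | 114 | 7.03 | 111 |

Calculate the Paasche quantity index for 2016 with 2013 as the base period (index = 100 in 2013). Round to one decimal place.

Paasche quantity index uses current-period prices as weights.
ΣP(2016)·Q(2016) = 2.44×148 + 2.73×291 + 5.81×74 + 452.15×9 + 7.03×111 = 361.12 + 794.43 + 429.94 + 4069.35 + 780.33 = 6435.17
ΣP(2016)·Q(2013) = 2.44×117 + 2.73×346 + 5.81×91 + 452.15×8 + 7.03×114 = 285.48 + 944.58 + 528.71 + 3617.2 + 801.42 = 6177.39
Index = 6435.17 / 6177.39 × 100 = 104.1730

104.2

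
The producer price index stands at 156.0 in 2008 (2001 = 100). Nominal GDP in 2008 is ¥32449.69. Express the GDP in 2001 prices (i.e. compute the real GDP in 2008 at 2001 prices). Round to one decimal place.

20801.1

Real = Nominal ÷ (Index/100) = 32449.69 ÷ (156.0/100)
     = 32449.69 ÷ 1.560 = 20801.0833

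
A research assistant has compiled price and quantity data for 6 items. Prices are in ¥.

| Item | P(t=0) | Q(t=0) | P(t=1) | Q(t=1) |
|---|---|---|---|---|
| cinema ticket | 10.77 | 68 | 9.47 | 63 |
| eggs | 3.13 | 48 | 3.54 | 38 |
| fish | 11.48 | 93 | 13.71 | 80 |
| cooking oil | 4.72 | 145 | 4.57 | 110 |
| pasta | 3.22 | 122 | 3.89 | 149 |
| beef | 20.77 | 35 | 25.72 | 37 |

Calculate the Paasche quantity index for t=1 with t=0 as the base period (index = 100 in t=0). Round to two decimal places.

Paasche quantity index uses current-period prices as weights.
ΣP(t=1)·Q(t=1) = 9.47×63 + 3.54×38 + 13.71×80 + 4.57×110 + 3.89×149 + 25.72×37 = 596.61 + 134.52 + 1096.8 + 502.7 + 579.61 + 951.64 = 3861.88
ΣP(t=1)·Q(t=0) = 9.47×68 + 3.54×48 + 13.71×93 + 4.57×145 + 3.89×122 + 25.72×35 = 643.96 + 169.92 + 1275.03 + 662.65 + 474.58 + 900.2 = 4126.34
Index = 3861.88 / 4126.34 × 100 = 93.5909

93.59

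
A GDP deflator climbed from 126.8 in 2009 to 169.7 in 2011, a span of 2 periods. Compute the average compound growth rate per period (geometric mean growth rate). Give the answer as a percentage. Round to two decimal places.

15.69%

Growth factor = (169.7/126.8)^(1/2) = (1.338328)^(1/2) = 1.156861
Growth rate = 1.156861 − 1 = 0.156861 = 15.6861%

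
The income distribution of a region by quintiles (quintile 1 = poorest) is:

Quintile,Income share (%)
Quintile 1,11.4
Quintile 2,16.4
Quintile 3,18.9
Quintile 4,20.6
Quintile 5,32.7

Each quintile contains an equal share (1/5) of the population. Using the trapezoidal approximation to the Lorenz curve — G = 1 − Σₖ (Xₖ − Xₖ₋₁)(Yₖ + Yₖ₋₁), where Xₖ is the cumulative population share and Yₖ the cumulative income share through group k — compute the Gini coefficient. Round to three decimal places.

0.187

Cumulative income shares Yₖ: 0.1140, 0.2780, 0.4670, 0.6730, 1.0000
Σ (Xₖ−Xₖ₋₁)(Yₖ+Yₖ₋₁) = (1/5)(0.1140+0.0000) + (1/5)(0.2780+0.1140) + (1/5)(0.4670+0.2780) + (1/5)(0.6730+0.4670) + (1/5)(1.0000+0.6730)
  = 0.0228 + 0.0784 + 0.1490 + 0.2280 + 0.3346 = 0.8128
G = 1 − 0.8128 = 0.1872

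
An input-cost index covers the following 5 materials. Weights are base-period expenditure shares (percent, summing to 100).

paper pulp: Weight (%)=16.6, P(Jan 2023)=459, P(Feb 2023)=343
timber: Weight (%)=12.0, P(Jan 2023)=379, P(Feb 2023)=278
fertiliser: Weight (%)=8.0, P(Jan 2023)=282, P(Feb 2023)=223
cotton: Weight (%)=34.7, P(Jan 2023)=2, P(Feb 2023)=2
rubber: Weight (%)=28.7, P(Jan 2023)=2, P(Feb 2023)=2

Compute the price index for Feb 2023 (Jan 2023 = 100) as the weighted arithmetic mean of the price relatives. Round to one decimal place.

90.9

paper pulp: 16.6 × (343/459) = 16.6 × 0.747277 = 12.4048
timber: 12.0 × (278/379) = 12.0 × 0.733509 = 8.8021
fertiliser: 8.0 × (223/282) = 8.0 × 0.790780 = 6.3262
cotton: 34.7 × (2/2) = 34.7 × 1.000000 = 34.7000
rubber: 28.7 × (2/2) = 28.7 × 1.000000 = 28.7000
Index = Σ wᵢ·(p₁ᵢ/p₀ᵢ) = 12.4048 + 8.8021 + 6.3262 + 34.7000 + 28.7000 = 90.9331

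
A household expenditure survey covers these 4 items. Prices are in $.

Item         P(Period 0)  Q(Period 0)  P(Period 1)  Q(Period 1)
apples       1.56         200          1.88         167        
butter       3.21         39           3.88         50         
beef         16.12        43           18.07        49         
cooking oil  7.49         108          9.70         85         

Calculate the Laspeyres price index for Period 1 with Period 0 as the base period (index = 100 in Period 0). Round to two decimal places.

Laspeyres price index uses base-period quantities as weights.
ΣP(Period 1)·Q(Period 0) = 1.88×200 + 3.88×39 + 18.07×43 + 9.70×108 = 376 + 151.32 + 777.01 + 1047.6 = 2351.93
ΣP(Period 0)·Q(Period 0) = 1.56×200 + 3.21×39 + 16.12×43 + 7.49×108 = 312 + 125.19 + 693.16 + 808.92 = 1939.27
Index = 2351.93 / 1939.27 × 100 = 121.2791

121.28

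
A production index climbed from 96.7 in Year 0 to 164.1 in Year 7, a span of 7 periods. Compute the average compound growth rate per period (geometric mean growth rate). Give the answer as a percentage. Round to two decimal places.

7.85%

Growth factor = (164.1/96.7)^(1/7) = (1.697001)^(1/7) = 1.078479
Growth rate = 1.078479 − 1 = 0.078479 = 7.8479%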